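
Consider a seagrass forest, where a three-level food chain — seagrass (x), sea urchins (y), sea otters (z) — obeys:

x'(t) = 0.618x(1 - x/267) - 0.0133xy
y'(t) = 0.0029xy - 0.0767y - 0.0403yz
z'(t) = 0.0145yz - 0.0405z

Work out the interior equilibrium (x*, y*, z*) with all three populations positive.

x* ≈ 251, y* ≈ 2.79, z* ≈ 16.2

From dz/dt = 0: 0.0145y* = 0.0405, so y* = 2.79.
From dx/dt = 0: 0.618(1 - x*/267) = 0.0133·2.79, giving x* = 267·(1 - 0.0601) = 251.
From dy/dt = 0: 0.0029·251 - 0.0767 = 0.0403z*, so z* = 0.651/0.0403 = 16.2.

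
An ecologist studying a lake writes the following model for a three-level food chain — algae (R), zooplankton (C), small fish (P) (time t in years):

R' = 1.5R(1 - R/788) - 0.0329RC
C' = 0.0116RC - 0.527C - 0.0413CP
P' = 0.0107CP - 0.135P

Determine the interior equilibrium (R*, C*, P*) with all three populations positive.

From dP/dt = 0: 0.0107C* = 0.135, so C* = 12.6.
From dR/dt = 0: 1.5(1 - R*/788) = 0.0329·12.6, giving R* = 788·(1 - 0.277) = 570.
From dC/dt = 0: 0.0116·570 - 0.527 = 0.0413P*, so P* = 6.08/0.0413 = 147.

R* ≈ 570, C* ≈ 12.6, P* ≈ 147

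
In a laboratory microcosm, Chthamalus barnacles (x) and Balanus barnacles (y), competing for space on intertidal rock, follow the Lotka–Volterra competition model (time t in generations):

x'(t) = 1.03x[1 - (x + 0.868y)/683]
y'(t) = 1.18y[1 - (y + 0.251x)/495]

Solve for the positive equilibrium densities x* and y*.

x* ≈ 324, y* ≈ 414

Setting both brackets to zero gives the nullclines x + 0.868y = 683 and 0.251x + y = 495.
Substituting y = 495 - 0.251x into the first: x(1 - 0.868·0.251) = 683 - 0.868·495.
So x* = 253/0.782 = 324, and then y* = 495 - 0.251·324 = 414.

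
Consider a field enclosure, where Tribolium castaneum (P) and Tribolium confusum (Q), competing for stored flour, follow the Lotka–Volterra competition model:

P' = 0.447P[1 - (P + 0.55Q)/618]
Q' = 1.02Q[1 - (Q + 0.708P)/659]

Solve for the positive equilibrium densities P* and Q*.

P* ≈ 419, Q* ≈ 363

Setting both brackets to zero gives the nullclines P + 0.55Q = 618 and 0.708P + Q = 659.
Substituting Q = 659 - 0.708P into the first: P(1 - 0.55·0.708) = 618 - 0.55·659.
So P* = 256/0.611 = 419, and then Q* = 659 - 0.708·419 = 363.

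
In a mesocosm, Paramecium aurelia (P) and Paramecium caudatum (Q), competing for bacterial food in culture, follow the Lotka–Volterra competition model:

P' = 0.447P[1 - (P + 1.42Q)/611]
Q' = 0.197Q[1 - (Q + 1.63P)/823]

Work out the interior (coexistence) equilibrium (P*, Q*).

P* ≈ 424, Q* ≈ 132

Setting both brackets to zero gives the nullclines P + 1.42Q = 611 and 1.63P + Q = 823.
Substituting Q = 823 - 1.63P into the first: P(1 - 1.42·1.63) = 611 - 1.42·823.
So P* = -558/-1.31 = 424, and then Q* = 823 - 1.63·424 = 132.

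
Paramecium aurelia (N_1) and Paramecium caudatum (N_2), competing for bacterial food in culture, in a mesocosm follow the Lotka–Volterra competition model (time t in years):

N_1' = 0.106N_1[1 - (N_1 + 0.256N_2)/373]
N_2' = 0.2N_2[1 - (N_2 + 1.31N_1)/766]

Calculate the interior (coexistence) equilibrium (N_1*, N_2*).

N_1* ≈ 266, N_2* ≈ 417

Setting both brackets to zero gives the nullclines N_1 + 0.256N_2 = 373 and 1.31N_1 + N_2 = 766.
Substituting N_2 = 766 - 1.31N_1 into the first: N_1(1 - 0.256·1.31) = 373 - 0.256·766.
So N_1* = 177/0.665 = 266, and then N_2* = 766 - 1.31·266 = 417.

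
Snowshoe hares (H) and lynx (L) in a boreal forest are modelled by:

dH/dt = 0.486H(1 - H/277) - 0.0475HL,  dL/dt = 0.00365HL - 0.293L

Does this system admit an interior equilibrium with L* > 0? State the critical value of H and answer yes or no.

Threshold H = 80.3; K > 80.3, so yes, the predator persists.

The predator equation gives dL/dt > 0 only when H > 0.293/0.00365 = 80.3.
Without the predator, H → K = 277. Since 277 > 80.3, the predator can invade and persist.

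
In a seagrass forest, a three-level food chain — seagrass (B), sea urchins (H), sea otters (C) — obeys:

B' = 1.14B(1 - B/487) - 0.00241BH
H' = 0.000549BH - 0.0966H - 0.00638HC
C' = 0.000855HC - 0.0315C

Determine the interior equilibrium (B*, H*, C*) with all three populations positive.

B* ≈ 449, H* ≈ 36.8, C* ≈ 23.5

From dC/dt = 0: 0.000855H* = 0.0315, so H* = 36.8.
From dB/dt = 0: 1.14(1 - B*/487) = 0.00241·36.8, giving B* = 487·(1 - 0.0779) = 449.
From dH/dt = 0: 0.000549·449 - 0.0966 = 0.00638C*, so C* = 0.15/0.00638 = 23.5.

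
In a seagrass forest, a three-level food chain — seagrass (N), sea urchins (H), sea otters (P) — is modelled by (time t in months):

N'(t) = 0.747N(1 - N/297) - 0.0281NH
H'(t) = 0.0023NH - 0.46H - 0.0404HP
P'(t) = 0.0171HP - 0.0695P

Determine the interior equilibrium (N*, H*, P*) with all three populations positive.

From dP/dt = 0: 0.0171H* = 0.0695, so H* = 4.06.
From dN/dt = 0: 0.747(1 - N*/297) = 0.0281·4.06, giving N* = 297·(1 - 0.153) = 252.
From dH/dt = 0: 0.0023·252 - 0.46 = 0.0404P*, so P* = 0.119/0.0404 = 2.94.

N* ≈ 252, H* ≈ 4.06, P* ≈ 2.94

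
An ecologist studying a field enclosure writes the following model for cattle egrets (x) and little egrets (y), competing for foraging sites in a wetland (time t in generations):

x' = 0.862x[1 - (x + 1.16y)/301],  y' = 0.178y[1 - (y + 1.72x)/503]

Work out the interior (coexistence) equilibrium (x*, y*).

x* ≈ 284, y* ≈ 14.8

Setting both brackets to zero gives the nullclines x + 1.16y = 301 and 1.72x + y = 503.
Substituting y = 503 - 1.72x into the first: x(1 - 1.16·1.72) = 301 - 1.16·503.
So x* = -282/-0.995 = 284, and then y* = 503 - 1.72·284 = 14.8.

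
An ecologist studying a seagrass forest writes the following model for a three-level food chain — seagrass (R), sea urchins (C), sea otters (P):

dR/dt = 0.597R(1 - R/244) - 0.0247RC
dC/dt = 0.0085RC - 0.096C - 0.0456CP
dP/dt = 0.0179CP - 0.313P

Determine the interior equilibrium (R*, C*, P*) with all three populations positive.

R* ≈ 67.5, C* ≈ 17.5, P* ≈ 10.5

From dP/dt = 0: 0.0179C* = 0.313, so C* = 17.5.
From dR/dt = 0: 0.597(1 - R*/244) = 0.0247·17.5, giving R* = 244·(1 - 0.723) = 67.5.
From dC/dt = 0: 0.0085·67.5 - 0.096 = 0.0456P*, so P* = 0.478/0.0456 = 10.5.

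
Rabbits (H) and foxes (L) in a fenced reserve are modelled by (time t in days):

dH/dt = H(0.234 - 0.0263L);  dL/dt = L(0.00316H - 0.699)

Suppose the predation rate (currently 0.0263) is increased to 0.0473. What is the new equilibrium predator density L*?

At the interior fixed point, setting dH/dt = 0 with H > 0 fixes L* = (prey growth rate)/(HL coefficient) — independent of the other coefficients.
With the change, L* = 0.234/0.0473 = 4.95; it falls from 8.9.

L* ≈ 4.95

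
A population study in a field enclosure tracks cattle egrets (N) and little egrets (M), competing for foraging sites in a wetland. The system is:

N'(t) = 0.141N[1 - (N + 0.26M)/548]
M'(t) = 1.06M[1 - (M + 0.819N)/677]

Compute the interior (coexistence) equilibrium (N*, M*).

Setting both brackets to zero gives the nullclines N + 0.26M = 548 and 0.819N + M = 677.
Substituting M = 677 - 0.819N into the first: N(1 - 0.26·0.819) = 548 - 0.26·677.
So N* = 372/0.787 = 473, and then M* = 677 - 0.819·473 = 290.

N* ≈ 473, M* ≈ 290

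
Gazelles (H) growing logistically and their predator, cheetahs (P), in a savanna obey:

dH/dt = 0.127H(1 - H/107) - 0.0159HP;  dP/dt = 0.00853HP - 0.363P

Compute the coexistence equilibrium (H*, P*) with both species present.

H* ≈ 42.6, P* ≈ 4.81

From dP/dt = 0 with P > 0: 0.00853H* = 0.363, so H* = 42.6.
Substitute into dH/dt = 0: 0.127(1 - 42.6/107) = 0.0159P*.
The bracket is 0.602, giving P* = 0.0765/0.0159 = 4.81.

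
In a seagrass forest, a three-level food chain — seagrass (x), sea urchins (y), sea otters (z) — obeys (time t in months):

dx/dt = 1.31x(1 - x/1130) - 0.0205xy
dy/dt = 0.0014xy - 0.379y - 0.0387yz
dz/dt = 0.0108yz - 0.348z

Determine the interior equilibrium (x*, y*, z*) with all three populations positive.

From dz/dt = 0: 0.0108y* = 0.348, so y* = 32.2.
From dx/dt = 0: 1.31(1 - x*/1130) = 0.0205·32.2, giving x* = 1130·(1 - 0.504) = 560.
From dy/dt = 0: 0.0014·560 - 0.379 = 0.0387z*, so z* = 0.405/0.0387 = 10.5.

x* ≈ 560, y* ≈ 32.2, z* ≈ 10.5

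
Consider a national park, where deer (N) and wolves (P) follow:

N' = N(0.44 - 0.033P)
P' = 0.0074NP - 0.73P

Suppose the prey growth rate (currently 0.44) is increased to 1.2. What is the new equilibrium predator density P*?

P* ≈ 36.4

At the interior fixed point, setting dN/dt = 0 with N > 0 fixes P* = (prey growth rate)/(NP coefficient) — independent of the other coefficients.
With the change, P* = 1.2/0.033 = 36.4; it rises from 13.3.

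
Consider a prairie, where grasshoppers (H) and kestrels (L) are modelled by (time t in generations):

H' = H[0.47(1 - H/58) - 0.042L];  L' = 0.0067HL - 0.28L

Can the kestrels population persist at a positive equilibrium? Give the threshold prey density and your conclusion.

Threshold H = 41.8; K > 41.8, so yes, the predator persists.

The predator equation gives dL/dt > 0 only when H > 0.28/0.0067 = 41.8.
Without the predator, H → K = 58. Since 58 > 41.8, the predator can invade and persist.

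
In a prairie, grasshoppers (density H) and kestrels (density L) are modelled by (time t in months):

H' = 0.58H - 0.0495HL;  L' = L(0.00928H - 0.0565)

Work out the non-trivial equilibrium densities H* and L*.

H* ≈ 6.09, L* ≈ 11.7

Set dL/dt = 0 with L > 0: 0.00928H - 0.0565 = 0, so H* = 0.0565/0.00928 = 6.09.
Set dH/dt = 0 with H > 0: 0.58 - 0.0495L = 0, so L* = 0.58/0.0495 = 11.7.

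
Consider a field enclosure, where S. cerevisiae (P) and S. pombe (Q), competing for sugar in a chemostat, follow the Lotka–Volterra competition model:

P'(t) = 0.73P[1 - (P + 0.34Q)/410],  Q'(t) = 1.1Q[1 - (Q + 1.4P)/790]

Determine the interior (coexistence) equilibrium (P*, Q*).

P* ≈ 270, Q* ≈ 412

Setting both brackets to zero gives the nullclines P + 0.34Q = 410 and 1.4P + Q = 790.
Substituting Q = 790 - 1.4P into the first: P(1 - 0.34·1.4) = 410 - 0.34·790.
So P* = 141/0.524 = 270, and then Q* = 790 - 1.4·270 = 412.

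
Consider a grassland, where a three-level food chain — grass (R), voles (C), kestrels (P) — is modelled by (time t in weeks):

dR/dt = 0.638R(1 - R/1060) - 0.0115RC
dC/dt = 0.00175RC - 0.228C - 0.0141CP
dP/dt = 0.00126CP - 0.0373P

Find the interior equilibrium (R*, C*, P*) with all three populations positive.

From dP/dt = 0: 0.00126C* = 0.0373, so C* = 29.6.
From dR/dt = 0: 0.638(1 - R*/1060) = 0.0115·29.6, giving R* = 1060·(1 - 0.534) = 494.
From dC/dt = 0: 0.00175·494 - 0.228 = 0.0141P*, so P* = 0.637/0.0141 = 45.2.

R* ≈ 494, C* ≈ 29.6, P* ≈ 45.2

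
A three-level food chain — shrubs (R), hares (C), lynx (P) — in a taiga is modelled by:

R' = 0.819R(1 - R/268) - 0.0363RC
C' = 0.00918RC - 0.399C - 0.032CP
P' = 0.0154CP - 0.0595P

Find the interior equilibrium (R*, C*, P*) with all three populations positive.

From dP/dt = 0: 0.0154C* = 0.0595, so C* = 3.86.
From dR/dt = 0: 0.819(1 - R*/268) = 0.0363·3.86, giving R* = 268·(1 - 0.171) = 222.
From dC/dt = 0: 0.00918·222 - 0.399 = 0.032P*, so P* = 1.64/0.032 = 51.2.

R* ≈ 222, C* ≈ 3.86, P* ≈ 51.2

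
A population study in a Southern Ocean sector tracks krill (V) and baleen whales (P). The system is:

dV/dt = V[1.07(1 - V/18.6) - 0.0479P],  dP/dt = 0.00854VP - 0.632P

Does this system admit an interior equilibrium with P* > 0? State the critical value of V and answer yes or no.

Threshold V = 74; K < 74, so no, the predator goes extinct.

The predator equation gives dP/dt > 0 only when V > 0.632/0.00854 = 74.
Without the predator, V → K = 18.6. Since 18.6 < 74, the predator cannot invade.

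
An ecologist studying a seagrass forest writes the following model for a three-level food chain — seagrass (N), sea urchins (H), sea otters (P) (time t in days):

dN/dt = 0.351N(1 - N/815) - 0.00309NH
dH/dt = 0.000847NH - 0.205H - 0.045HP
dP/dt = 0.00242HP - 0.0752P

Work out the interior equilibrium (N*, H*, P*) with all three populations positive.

From dP/dt = 0: 0.00242H* = 0.0752, so H* = 31.1.
From dN/dt = 0: 0.351(1 - N*/815) = 0.00309·31.1, giving N* = 815·(1 - 0.274) = 592.
From dH/dt = 0: 0.000847·592 - 0.205 = 0.045P*, so P* = 0.296/0.045 = 6.59.

N* ≈ 592, H* ≈ 31.1, P* ≈ 6.59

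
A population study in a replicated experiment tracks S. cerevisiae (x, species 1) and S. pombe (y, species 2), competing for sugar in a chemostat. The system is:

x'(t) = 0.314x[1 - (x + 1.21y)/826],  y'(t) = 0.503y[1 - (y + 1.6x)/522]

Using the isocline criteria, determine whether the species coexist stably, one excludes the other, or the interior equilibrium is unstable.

Compare the nullcline intercepts: K1/α12 = 826/1.21 = 683 > K2 = 522; K2/α21 = 522/1.6 = 326 < K1 = 826.
Since the inequalities point opposite ways, species 1 can invade but species 2 cannot.

species 1 excludes species 2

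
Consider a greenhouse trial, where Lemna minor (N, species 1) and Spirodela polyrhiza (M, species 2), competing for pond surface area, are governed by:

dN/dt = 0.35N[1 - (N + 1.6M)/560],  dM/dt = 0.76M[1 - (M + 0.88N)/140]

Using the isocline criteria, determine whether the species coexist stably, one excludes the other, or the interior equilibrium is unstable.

Compare the nullcline intercepts: K1/α12 = 560/1.6 = 350 > K2 = 140; K2/α21 = 140/0.88 = 159 < K1 = 560.
Since the inequalities point opposite ways, species 1 can invade but species 2 cannot.

species 1 excludes species 2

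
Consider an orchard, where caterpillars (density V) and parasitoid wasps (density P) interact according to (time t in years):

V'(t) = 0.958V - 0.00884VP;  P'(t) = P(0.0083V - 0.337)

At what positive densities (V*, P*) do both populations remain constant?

V* ≈ 40.6, P* ≈ 108

Set dP/dt = 0 with P > 0: 0.0083V - 0.337 = 0, so V* = 0.337/0.0083 = 40.6.
Set dV/dt = 0 with V > 0: 0.958 - 0.00884P = 0, so P* = 0.958/0.00884 = 108.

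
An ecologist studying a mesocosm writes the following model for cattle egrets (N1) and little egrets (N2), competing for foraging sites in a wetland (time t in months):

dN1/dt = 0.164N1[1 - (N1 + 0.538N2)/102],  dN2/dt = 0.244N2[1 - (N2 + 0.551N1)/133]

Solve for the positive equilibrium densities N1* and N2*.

N1* ≈ 43.3, N2* ≈ 109

Setting both brackets to zero gives the nullclines N1 + 0.538N2 = 102 and 0.551N1 + N2 = 133.
Substituting N2 = 133 - 0.551N1 into the first: N1(1 - 0.538·0.551) = 102 - 0.538·133.
So N1* = 30.4/0.704 = 43.3, and then N2* = 133 - 0.551·43.3 = 109.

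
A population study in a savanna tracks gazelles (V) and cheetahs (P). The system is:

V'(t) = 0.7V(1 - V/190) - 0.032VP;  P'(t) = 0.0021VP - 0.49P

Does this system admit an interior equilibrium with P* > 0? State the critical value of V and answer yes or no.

Threshold V = 233; K < 233, so no, the predator goes extinct.

The predator equation gives dP/dt > 0 only when V > 0.49/0.0021 = 233.
Without the predator, V → K = 190. Since 190 < 233, the predator cannot invade.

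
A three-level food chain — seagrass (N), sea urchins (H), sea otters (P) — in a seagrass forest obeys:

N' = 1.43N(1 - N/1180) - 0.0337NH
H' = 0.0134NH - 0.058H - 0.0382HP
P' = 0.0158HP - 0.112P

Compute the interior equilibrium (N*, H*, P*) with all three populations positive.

From dP/dt = 0: 0.0158H* = 0.112, so H* = 7.09.
From dN/dt = 0: 1.43(1 - N*/1180) = 0.0337·7.09, giving N* = 1180·(1 - 0.167) = 983.
From dH/dt = 0: 0.0134·983 - 0.058 = 0.0382P*, so P* = 13.1/0.0382 = 343.

N* ≈ 983, H* ≈ 7.09, P* ≈ 343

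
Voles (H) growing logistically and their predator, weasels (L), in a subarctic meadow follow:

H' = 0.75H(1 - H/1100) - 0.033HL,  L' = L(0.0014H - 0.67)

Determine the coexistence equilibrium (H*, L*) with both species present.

From dL/dt = 0 with L > 0: 0.0014H* = 0.67, so H* = 479.
Substitute into dH/dt = 0: 0.75(1 - 479/1100) = 0.033L*.
The bracket is 0.565, giving L* = 0.424/0.033 = 12.8.

H* ≈ 479, L* ≈ 12.8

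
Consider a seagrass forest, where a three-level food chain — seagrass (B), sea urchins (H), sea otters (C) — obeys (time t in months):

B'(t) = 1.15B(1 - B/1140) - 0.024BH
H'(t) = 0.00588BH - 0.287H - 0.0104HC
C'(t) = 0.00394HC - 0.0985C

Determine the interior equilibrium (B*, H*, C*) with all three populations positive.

B* ≈ 545, H* ≈ 25, C* ≈ 281

From dC/dt = 0: 0.00394H* = 0.0985, so H* = 25.
From dB/dt = 0: 1.15(1 - B*/1140) = 0.024·25, giving B* = 1140·(1 - 0.522) = 545.
From dH/dt = 0: 0.00588·545 - 0.287 = 0.0104C*, so C* = 2.92/0.0104 = 281.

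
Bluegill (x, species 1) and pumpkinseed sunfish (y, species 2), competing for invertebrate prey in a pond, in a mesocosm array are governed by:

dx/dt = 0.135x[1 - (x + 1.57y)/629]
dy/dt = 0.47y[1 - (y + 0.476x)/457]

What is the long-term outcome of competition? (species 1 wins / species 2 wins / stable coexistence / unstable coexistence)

species 2 excludes species 1

Compare the nullcline intercepts: K1/α12 = 629/1.57 = 401 < K2 = 457; K2/α21 = 457/0.476 = 960 > K1 = 629.
Since the inequalities point opposite ways, species 2 can invade but species 1 cannot.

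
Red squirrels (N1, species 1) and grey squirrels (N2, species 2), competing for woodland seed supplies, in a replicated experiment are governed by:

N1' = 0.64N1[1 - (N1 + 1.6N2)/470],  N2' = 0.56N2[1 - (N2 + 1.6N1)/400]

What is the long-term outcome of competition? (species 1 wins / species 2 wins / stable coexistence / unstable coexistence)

Compare the nullcline intercepts: K1/α12 = 470/1.6 = 294 < K2 = 400; K2/α21 = 400/1.6 = 250 < K1 = 470.
Since both are reversed, neither can invade when rare; the interior point is a saddle.

unstable coexistence (outcome depends on initial conditions)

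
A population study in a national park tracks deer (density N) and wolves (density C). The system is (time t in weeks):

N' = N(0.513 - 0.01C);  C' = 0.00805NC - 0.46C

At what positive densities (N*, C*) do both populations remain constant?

Set dC/dt = 0 with C > 0: 0.00805N - 0.46 = 0, so N* = 0.46/0.00805 = 57.1.
Set dN/dt = 0 with N > 0: 0.513 - 0.01C = 0, so C* = 0.513/0.01 = 51.3.

N* ≈ 57.1, C* ≈ 51.3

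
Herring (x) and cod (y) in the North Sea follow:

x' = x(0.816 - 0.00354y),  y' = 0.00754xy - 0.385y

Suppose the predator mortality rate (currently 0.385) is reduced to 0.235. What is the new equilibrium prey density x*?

At the interior fixed point, setting dy/dt = 0 with y > 0 fixes x* = (predator death rate)/(xy coefficient) — independent of the other coefficients.
With the change, x* = 0.235/0.00754 = 31.2; it falls from 51.1.

x* ≈ 31.2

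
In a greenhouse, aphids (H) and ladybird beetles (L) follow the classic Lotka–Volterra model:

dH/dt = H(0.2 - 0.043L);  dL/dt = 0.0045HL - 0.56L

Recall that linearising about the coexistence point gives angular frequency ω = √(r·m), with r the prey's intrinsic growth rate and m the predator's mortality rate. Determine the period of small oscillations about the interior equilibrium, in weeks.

T ≈ 18.8 weeks

Here r = 0.2 and m = 0.56, so r·m = 0.112.
ω = √0.112 = 0.335 per week, hence T = 2π/ω ≈ 18.8 weeks.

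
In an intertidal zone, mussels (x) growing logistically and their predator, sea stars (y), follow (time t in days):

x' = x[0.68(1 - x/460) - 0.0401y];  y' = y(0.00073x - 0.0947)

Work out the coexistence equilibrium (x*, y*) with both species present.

x* ≈ 130, y* ≈ 12.2

From dy/dt = 0 with y > 0: 0.00073x* = 0.0947, so x* = 130.
Substitute into dx/dt = 0: 0.68(1 - 130/460) = 0.0401y*.
The bracket is 0.718, giving y* = 0.488/0.0401 = 12.2.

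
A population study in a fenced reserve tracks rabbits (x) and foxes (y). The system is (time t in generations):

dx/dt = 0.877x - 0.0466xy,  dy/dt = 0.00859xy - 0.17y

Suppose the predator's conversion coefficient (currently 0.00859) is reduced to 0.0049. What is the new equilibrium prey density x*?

At the interior fixed point, setting dy/dt = 0 with y > 0 fixes x* = (predator death rate)/(xy coefficient) — independent of the other coefficients.
With the change, x* = 0.17/0.0049 = 34.7; it rises from 19.8.

x* ≈ 34.7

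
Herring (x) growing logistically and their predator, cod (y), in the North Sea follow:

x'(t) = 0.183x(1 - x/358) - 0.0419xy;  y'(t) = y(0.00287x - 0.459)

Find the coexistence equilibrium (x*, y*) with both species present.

From dy/dt = 0 with y > 0: 0.00287x* = 0.459, so x* = 160.
Substitute into dx/dt = 0: 0.183(1 - 160/358) = 0.0419y*.
The bracket is 0.553, giving y* = 0.101/0.0419 = 2.42.

x* ≈ 160, y* ≈ 2.42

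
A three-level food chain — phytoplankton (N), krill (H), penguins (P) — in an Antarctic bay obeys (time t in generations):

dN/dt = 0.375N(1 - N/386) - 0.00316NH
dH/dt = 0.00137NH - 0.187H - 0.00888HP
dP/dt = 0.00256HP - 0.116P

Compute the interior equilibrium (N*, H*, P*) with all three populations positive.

From dP/dt = 0: 0.00256H* = 0.116, so H* = 45.3.
From dN/dt = 0: 0.375(1 - N*/386) = 0.00316·45.3, giving N* = 386·(1 - 0.382) = 239.
From dH/dt = 0: 0.00137·239 - 0.187 = 0.00888P*, so P* = 0.14/0.00888 = 15.8.

N* ≈ 239, H* ≈ 45.3, P* ≈ 15.8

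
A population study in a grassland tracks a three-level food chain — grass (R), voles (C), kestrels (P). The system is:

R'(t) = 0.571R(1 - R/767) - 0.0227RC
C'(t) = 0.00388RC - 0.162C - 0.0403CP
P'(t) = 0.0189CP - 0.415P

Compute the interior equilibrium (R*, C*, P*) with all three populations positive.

From dP/dt = 0: 0.0189C* = 0.415, so C* = 22.
From dR/dt = 0: 0.571(1 - R*/767) = 0.0227·22, giving R* = 767·(1 - 0.873) = 97.5.
From dC/dt = 0: 0.00388·97.5 - 0.162 = 0.0403P*, so P* = 0.216/0.0403 = 5.36.

R* ≈ 97.5, C* ≈ 22, P* ≈ 5.36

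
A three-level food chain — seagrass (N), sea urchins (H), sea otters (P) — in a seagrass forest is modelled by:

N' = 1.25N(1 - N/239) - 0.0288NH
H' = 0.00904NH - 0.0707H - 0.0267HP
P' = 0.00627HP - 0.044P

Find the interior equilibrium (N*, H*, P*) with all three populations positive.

N* ≈ 200, H* ≈ 7.02, P* ≈ 65.2

From dP/dt = 0: 0.00627H* = 0.044, so H* = 7.02.
From dN/dt = 0: 1.25(1 - N*/239) = 0.0288·7.02, giving N* = 239·(1 - 0.162) = 200.
From dH/dt = 0: 0.00904·200 - 0.0707 = 0.0267P*, so P* = 1.74/0.0267 = 65.2.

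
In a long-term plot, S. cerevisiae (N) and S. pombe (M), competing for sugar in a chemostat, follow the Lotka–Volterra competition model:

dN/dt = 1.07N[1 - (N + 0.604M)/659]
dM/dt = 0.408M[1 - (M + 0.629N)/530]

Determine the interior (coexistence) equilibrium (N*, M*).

N* ≈ 547, M* ≈ 186

Setting both brackets to zero gives the nullclines N + 0.604M = 659 and 0.629N + M = 530.
Substituting M = 530 - 0.629N into the first: N(1 - 0.604·0.629) = 659 - 0.604·530.
So N* = 339/0.62 = 547, and then M* = 530 - 0.629·547 = 186.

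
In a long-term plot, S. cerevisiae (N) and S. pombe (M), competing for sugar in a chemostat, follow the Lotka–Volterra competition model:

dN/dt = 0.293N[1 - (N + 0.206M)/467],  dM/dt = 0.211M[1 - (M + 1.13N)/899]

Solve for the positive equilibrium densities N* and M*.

N* ≈ 367, M* ≈ 484

Setting both brackets to zero gives the nullclines N + 0.206M = 467 and 1.13N + M = 899.
Substituting M = 899 - 1.13N into the first: N(1 - 0.206·1.13) = 467 - 0.206·899.
So N* = 282/0.767 = 367, and then M* = 899 - 1.13·367 = 484.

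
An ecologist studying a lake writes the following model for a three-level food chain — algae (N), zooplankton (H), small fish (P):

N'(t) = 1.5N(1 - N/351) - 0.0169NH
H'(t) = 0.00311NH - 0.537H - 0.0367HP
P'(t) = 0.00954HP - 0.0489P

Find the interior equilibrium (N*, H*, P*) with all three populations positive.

From dP/dt = 0: 0.00954H* = 0.0489, so H* = 5.13.
From dN/dt = 0: 1.5(1 - N*/351) = 0.0169·5.13, giving N* = 351·(1 - 0.0578) = 331.
From dH/dt = 0: 0.00311·331 - 0.537 = 0.0367P*, so P* = 0.492/0.0367 = 13.4.

N* ≈ 331, H* ≈ 5.13, P* ≈ 13.4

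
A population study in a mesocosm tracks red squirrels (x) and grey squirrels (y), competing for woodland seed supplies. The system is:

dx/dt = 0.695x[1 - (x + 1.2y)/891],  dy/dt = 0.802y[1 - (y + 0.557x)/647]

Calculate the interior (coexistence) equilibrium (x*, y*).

x* ≈ 346, y* ≈ 455

Setting both brackets to zero gives the nullclines x + 1.2y = 891 and 0.557x + y = 647.
Substituting y = 647 - 0.557x into the first: x(1 - 1.2·0.557) = 891 - 1.2·647.
So x* = 115/0.332 = 346, and then y* = 647 - 0.557·346 = 455.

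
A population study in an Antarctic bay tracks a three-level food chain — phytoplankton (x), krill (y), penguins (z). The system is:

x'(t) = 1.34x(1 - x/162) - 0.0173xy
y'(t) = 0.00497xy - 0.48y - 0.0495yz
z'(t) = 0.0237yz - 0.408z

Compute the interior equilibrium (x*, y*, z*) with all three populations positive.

From dz/dt = 0: 0.0237y* = 0.408, so y* = 17.2.
From dx/dt = 0: 1.34(1 - x*/162) = 0.0173·17.2, giving x* = 162·(1 - 0.222) = 126.
From dy/dt = 0: 0.00497·126 - 0.48 = 0.0495z*, so z* = 0.146/0.0495 = 2.95.

x* ≈ 126, y* ≈ 17.2, z* ≈ 2.95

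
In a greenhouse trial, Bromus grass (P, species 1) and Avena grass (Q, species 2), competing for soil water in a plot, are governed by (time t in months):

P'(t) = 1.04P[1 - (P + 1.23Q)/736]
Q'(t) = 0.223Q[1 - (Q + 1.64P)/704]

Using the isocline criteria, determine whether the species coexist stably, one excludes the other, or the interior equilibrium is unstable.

Compare the nullcline intercepts: K1/α12 = 736/1.23 = 598 < K2 = 704; K2/α21 = 704/1.64 = 429 < K1 = 736.
Since both are reversed, neither can invade when rare; the interior point is a saddle.

unstable coexistence (outcome depends on initial conditions)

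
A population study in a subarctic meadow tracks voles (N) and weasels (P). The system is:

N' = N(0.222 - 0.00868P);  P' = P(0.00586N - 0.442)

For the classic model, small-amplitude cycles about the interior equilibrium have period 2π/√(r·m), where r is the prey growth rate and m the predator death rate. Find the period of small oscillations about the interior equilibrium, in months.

T ≈ 20.1 months

Here r = 0.222 and m = 0.442, so r·m = 0.0981.
ω = √0.0981 = 0.313 per month, hence T = 2π/ω ≈ 20.1 months.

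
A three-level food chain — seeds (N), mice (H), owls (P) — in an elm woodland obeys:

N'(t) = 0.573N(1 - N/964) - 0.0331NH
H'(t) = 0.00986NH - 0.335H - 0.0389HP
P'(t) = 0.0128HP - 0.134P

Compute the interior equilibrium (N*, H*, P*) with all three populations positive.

From dP/dt = 0: 0.0128H* = 0.134, so H* = 10.5.
From dN/dt = 0: 0.573(1 - N*/964) = 0.0331·10.5, giving N* = 964·(1 - 0.605) = 381.
From dH/dt = 0: 0.00986·381 - 0.335 = 0.0389P*, so P* = 3.42/0.0389 = 88.

N* ≈ 381, H* ≈ 10.5, P* ≈ 88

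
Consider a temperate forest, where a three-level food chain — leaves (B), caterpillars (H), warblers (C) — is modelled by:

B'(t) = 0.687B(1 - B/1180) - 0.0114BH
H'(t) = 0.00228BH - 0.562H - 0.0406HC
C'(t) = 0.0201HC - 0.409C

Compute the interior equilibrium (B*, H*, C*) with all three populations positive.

From dC/dt = 0: 0.0201H* = 0.409, so H* = 20.3.
From dB/dt = 0: 0.687(1 - B*/1180) = 0.0114·20.3, giving B* = 1180·(1 - 0.338) = 782.
From dH/dt = 0: 0.00228·782 - 0.562 = 0.0406C*, so C* = 1.22/0.0406 = 30.

B* ≈ 782, H* ≈ 20.3, C* ≈ 30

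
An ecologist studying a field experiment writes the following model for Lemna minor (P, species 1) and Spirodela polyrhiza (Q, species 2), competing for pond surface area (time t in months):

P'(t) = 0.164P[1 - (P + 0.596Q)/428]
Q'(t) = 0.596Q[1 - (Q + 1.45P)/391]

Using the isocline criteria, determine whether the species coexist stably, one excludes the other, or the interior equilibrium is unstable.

species 1 excludes species 2

Compare the nullcline intercepts: K1/α12 = 428/0.596 = 718 > K2 = 391; K2/α21 = 391/1.45 = 270 < K1 = 428.
Since the inequalities point opposite ways, species 1 can invade but species 2 cannot.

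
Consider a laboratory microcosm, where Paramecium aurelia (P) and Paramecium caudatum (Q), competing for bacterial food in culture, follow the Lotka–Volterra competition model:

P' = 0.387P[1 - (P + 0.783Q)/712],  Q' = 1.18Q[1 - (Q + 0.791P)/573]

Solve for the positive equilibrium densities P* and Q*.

P* ≈ 692, Q* ≈ 25.8

Setting both brackets to zero gives the nullclines P + 0.783Q = 712 and 0.791P + Q = 573.
Substituting Q = 573 - 0.791P into the first: P(1 - 0.783·0.791) = 712 - 0.783·573.
So P* = 263/0.381 = 692, and then Q* = 573 - 0.791·692 = 25.8.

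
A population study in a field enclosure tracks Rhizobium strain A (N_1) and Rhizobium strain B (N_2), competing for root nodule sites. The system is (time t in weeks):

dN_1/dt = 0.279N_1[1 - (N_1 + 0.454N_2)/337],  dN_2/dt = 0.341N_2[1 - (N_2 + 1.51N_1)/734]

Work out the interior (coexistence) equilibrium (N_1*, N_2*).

N_1* ≈ 12, N_2* ≈ 716

Setting both brackets to zero gives the nullclines N_1 + 0.454N_2 = 337 and 1.51N_1 + N_2 = 734.
Substituting N_2 = 734 - 1.51N_1 into the first: N_1(1 - 0.454·1.51) = 337 - 0.454·734.
So N_1* = 3.76/0.314 = 12, and then N_2* = 734 - 1.51·12 = 716.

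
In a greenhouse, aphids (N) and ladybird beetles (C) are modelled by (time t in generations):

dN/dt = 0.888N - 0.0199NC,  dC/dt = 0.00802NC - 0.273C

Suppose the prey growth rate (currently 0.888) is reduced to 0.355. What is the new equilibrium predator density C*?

C* ≈ 17.8

At the interior fixed point, setting dN/dt = 0 with N > 0 fixes C* = (prey growth rate)/(NC coefficient) — independent of the other coefficients.
With the change, C* = 0.355/0.0199 = 17.8; it falls from 44.6.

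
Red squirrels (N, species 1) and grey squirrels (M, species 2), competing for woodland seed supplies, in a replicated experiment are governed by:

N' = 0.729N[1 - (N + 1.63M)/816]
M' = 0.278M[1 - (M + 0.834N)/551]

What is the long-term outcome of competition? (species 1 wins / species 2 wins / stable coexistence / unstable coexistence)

Compare the nullcline intercepts: K1/α12 = 816/1.63 = 501 < K2 = 551; K2/α21 = 551/0.834 = 661 < K1 = 816.
Since both are reversed, neither can invade when rare; the interior point is a saddle.

unstable coexistence (outcome depends on initial conditions)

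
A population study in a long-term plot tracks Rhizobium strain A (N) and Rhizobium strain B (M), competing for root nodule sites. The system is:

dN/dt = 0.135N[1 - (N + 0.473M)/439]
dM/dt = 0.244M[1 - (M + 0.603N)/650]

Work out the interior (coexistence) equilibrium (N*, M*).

Setting both brackets to zero gives the nullclines N + 0.473M = 439 and 0.603N + M = 650.
Substituting M = 650 - 0.603N into the first: N(1 - 0.473·0.603) = 439 - 0.473·650.
So N* = 132/0.715 = 184, and then M* = 650 - 0.603·184 = 539.

N* ≈ 184, M* ≈ 539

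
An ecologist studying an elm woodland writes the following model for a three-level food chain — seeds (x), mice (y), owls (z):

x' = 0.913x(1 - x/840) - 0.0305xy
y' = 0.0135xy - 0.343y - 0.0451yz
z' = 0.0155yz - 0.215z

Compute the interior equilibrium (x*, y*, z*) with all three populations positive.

x* ≈ 451, y* ≈ 13.9, z* ≈ 127

From dz/dt = 0: 0.0155y* = 0.215, so y* = 13.9.
From dx/dt = 0: 0.913(1 - x*/840) = 0.0305·13.9, giving x* = 840·(1 - 0.463) = 451.
From dy/dt = 0: 0.0135·451 - 0.343 = 0.0451z*, so z* = 5.74/0.0451 = 127.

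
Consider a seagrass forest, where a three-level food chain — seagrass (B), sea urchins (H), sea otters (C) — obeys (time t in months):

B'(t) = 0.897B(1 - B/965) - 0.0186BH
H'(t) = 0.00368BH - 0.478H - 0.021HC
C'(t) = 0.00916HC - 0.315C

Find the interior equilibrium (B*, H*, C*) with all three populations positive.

B* ≈ 277, H* ≈ 34.4, C* ≈ 25.8

From dC/dt = 0: 0.00916H* = 0.315, so H* = 34.4.
From dB/dt = 0: 0.897(1 - B*/965) = 0.0186·34.4, giving B* = 965·(1 - 0.713) = 277.
From dH/dt = 0: 0.00368·277 - 0.478 = 0.021C*, so C* = 0.541/0.021 = 25.8.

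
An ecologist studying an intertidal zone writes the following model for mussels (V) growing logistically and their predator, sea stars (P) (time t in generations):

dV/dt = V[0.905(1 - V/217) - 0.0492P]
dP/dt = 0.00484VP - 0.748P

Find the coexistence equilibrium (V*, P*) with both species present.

From dP/dt = 0 with P > 0: 0.00484V* = 0.748, so V* = 155.
Substitute into dV/dt = 0: 0.905(1 - 155/217) = 0.0492P*.
The bracket is 0.288, giving P* = 0.26/0.0492 = 5.29.

V* ≈ 155, P* ≈ 5.29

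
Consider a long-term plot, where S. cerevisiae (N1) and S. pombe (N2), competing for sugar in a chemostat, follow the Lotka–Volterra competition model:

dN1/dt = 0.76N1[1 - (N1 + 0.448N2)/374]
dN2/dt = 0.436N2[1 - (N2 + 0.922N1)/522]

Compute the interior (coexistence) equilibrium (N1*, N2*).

Setting both brackets to zero gives the nullclines N1 + 0.448N2 = 374 and 0.922N1 + N2 = 522.
Substituting N2 = 522 - 0.922N1 into the first: N1(1 - 0.448·0.922) = 374 - 0.448·522.
So N1* = 140/0.587 = 239, and then N2* = 522 - 0.922·239 = 302.

N1* ≈ 239, N2* ≈ 302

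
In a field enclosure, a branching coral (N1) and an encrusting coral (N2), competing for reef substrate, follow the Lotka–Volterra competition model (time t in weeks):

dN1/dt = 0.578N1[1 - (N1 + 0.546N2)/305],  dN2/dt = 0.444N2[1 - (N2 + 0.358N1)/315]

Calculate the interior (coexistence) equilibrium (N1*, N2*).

Setting both brackets to zero gives the nullclines N1 + 0.546N2 = 305 and 0.358N1 + N2 = 315.
Substituting N2 = 315 - 0.358N1 into the first: N1(1 - 0.546·0.358) = 305 - 0.546·315.
So N1* = 133/0.805 = 165, and then N2* = 315 - 0.358·165 = 256.

N1* ≈ 165, N2* ≈ 256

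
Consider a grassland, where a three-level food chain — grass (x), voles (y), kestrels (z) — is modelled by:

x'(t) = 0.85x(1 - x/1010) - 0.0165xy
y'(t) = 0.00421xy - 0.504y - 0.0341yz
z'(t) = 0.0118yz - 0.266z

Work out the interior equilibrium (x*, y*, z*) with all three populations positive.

From dz/dt = 0: 0.0118y* = 0.266, so y* = 22.5.
From dx/dt = 0: 0.85(1 - x*/1010) = 0.0165·22.5, giving x* = 1010·(1 - 0.438) = 568.
From dy/dt = 0: 0.00421·568 - 0.504 = 0.0341z*, so z* = 1.89/0.0341 = 55.4.

x* ≈ 568, y* ≈ 22.5, z* ≈ 55.4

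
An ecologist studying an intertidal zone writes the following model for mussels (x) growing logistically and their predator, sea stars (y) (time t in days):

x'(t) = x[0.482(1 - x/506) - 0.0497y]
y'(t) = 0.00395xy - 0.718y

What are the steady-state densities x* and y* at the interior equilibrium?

x* ≈ 182, y* ≈ 6.21

From dy/dt = 0 with y > 0: 0.00395x* = 0.718, so x* = 182.
Substitute into dx/dt = 0: 0.482(1 - 182/506) = 0.0497y*.
The bracket is 0.641, giving y* = 0.309/0.0497 = 6.21.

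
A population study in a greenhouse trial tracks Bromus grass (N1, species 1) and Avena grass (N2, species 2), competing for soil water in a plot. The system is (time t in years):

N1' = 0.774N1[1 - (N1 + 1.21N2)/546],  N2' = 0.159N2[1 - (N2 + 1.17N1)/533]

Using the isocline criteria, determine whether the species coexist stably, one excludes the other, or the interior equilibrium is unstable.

unstable coexistence (outcome depends on initial conditions)

Compare the nullcline intercepts: K1/α12 = 546/1.21 = 451 < K2 = 533; K2/α21 = 533/1.17 = 456 < K1 = 546.
Since both are reversed, neither can invade when rare; the interior point is a saddle.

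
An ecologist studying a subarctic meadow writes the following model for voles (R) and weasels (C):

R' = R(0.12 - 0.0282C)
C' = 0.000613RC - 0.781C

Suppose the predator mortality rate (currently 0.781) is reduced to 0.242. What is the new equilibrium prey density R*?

At the interior fixed point, setting dC/dt = 0 with C > 0 fixes R* = (predator death rate)/(RC coefficient) — independent of the other coefficients.
With the change, R* = 0.242/0.000613 = 395; it falls from 1270.

R* ≈ 395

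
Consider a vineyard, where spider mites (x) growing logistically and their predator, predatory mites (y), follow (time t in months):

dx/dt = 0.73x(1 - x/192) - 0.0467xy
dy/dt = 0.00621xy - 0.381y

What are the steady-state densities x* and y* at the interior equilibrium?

x* ≈ 61.4, y* ≈ 10.6

From dy/dt = 0 with y > 0: 0.00621x* = 0.381, so x* = 61.4.
Substitute into dx/dt = 0: 0.73(1 - 61.4/192) = 0.0467y*.
The bracket is 0.68, giving y* = 0.497/0.0467 = 10.6.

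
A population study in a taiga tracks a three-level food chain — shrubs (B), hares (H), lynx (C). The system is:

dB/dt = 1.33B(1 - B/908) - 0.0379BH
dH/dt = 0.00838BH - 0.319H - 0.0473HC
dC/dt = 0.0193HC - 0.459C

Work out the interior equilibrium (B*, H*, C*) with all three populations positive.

B* ≈ 293, H* ≈ 23.8, C* ≈ 45.1

From dC/dt = 0: 0.0193H* = 0.459, so H* = 23.8.
From dB/dt = 0: 1.33(1 - B*/908) = 0.0379·23.8, giving B* = 908·(1 - 0.678) = 293.
From dH/dt = 0: 0.00838·293 - 0.319 = 0.0473C*, so C* = 2.13/0.0473 = 45.1.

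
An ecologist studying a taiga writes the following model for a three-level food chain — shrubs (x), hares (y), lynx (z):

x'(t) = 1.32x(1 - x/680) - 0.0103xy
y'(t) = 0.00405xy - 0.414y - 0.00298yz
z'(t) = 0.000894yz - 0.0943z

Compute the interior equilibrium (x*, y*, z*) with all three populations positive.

From dz/dt = 0: 0.000894y* = 0.0943, so y* = 105.
From dx/dt = 0: 1.32(1 - x*/680) = 0.0103·105, giving x* = 680·(1 - 0.823) = 120.
From dy/dt = 0: 0.00405·120 - 0.414 = 0.00298z*, so z* = 0.0733/0.00298 = 24.6.

x* ≈ 120, y* ≈ 105, z* ≈ 24.6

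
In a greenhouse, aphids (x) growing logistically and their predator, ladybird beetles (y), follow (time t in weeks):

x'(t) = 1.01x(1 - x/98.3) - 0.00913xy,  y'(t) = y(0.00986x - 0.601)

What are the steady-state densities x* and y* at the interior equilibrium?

x* ≈ 61, y* ≈ 42

From dy/dt = 0 with y > 0: 0.00986x* = 0.601, so x* = 61.
Substitute into dx/dt = 0: 1.01(1 - 61/98.3) = 0.00913y*.
The bracket is 0.38, giving y* = 0.384/0.00913 = 42.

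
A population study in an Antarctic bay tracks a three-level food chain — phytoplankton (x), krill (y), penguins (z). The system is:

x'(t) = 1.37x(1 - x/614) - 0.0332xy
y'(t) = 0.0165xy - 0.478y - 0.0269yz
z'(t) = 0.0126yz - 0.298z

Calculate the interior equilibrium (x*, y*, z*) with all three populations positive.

From dz/dt = 0: 0.0126y* = 0.298, so y* = 23.7.
From dx/dt = 0: 1.37(1 - x*/614) = 0.0332·23.7, giving x* = 614·(1 - 0.573) = 262.
From dy/dt = 0: 0.0165·262 - 0.478 = 0.0269z*, so z* = 3.85/0.0269 = 143.

x* ≈ 262, y* ≈ 23.7, z* ≈ 143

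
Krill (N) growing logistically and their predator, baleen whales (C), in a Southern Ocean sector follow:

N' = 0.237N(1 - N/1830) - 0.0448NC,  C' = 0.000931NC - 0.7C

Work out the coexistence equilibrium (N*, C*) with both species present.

N* ≈ 752, C* ≈ 3.12

From dC/dt = 0 with C > 0: 0.000931N* = 0.7, so N* = 752.
Substitute into dN/dt = 0: 0.237(1 - 752/1830) = 0.0448C*.
The bracket is 0.589, giving C* = 0.14/0.0448 = 3.12.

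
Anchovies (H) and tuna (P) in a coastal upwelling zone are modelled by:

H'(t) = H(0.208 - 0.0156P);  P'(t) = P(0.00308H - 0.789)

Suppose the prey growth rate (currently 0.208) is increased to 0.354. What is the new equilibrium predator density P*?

At the interior fixed point, setting dH/dt = 0 with H > 0 fixes P* = (prey growth rate)/(HP coefficient) — independent of the other coefficients.
With the change, P* = 0.354/0.0156 = 22.7; it rises from 13.3.

P* ≈ 22.7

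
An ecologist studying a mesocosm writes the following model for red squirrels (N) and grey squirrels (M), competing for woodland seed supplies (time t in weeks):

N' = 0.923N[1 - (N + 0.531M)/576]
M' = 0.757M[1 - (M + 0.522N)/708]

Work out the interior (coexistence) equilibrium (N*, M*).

N* ≈ 277, M* ≈ 564

Setting both brackets to zero gives the nullclines N + 0.531M = 576 and 0.522N + M = 708.
Substituting M = 708 - 0.522N into the first: N(1 - 0.531·0.522) = 576 - 0.531·708.
So N* = 200/0.723 = 277, and then M* = 708 - 0.522·277 = 564.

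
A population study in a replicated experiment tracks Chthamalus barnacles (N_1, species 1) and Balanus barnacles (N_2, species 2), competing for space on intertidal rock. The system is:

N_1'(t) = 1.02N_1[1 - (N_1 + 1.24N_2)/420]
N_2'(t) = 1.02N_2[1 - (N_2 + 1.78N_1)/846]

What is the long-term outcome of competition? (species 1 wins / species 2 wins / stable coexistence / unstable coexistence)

species 2 excludes species 1

Compare the nullcline intercepts: K1/α12 = 420/1.24 = 339 < K2 = 846; K2/α21 = 846/1.78 = 475 > K1 = 420.
Since the inequalities point opposite ways, species 2 can invade but species 1 cannot.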